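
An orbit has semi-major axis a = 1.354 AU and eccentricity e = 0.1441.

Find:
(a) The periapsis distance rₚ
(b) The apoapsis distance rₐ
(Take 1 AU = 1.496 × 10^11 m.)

Convert to SI: a = 1.354 AU = 2.02558e+11 m.
(a) rₚ = a(1 − e) = 2.02558e+11 · (1 − 0.1441) = 2.02558e+11 · 0.8559 ≈ 1.734e+11 m = 1.159 AU.
(b) rₐ = a(1 + e) = 2.02558e+11 · (1 + 0.1441) = 2.02558e+11 · 1.1441 ≈ 2.317e+11 m = 1.549 AU.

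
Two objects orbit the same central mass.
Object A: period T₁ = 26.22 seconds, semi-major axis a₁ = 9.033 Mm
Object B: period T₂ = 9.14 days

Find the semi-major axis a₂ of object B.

Convert to SI: a₁ = 9.033 Mm = 9.033e+06 m; T₂ = 9.14 days = 789696 s.
Kepler's third law: (T₁/T₂)² = (a₁/a₂)³ ⇒ a₂ = a₁ · (T₂/T₁)^(2/3).
T₂/T₁ = 789696 / 26.22 = 30118.1.
a₂ = 9.033e+06 · (30118.1)^(2/3) m ≈ 8.744e+09 m = 8.744 Gm.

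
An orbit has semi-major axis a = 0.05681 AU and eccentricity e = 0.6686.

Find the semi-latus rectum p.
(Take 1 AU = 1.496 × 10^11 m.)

Convert to SI: a = 0.05681 AU = 8.49878e+09 m.
p = a (1 − e²).
p = 8.49878e+09 · (1 − (0.6686)²) = 8.49878e+09 · 0.552974 ≈ 4.7e+09 m = 0.03141 AU.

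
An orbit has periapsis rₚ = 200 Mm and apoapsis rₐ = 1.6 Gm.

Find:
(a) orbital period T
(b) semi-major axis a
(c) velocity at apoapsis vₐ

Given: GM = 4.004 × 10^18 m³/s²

Convert to SI: rₚ = 200 Mm = 2e+08 m; rₐ = 1.6 Gm = 1.6e+09 m.
(a) With a = (rₚ + rₐ)/2 = 9e+08 m, T = 2π √(a³/GM) = 2π √((9e+08)³/4.004e+18) s ≈ 8.478e+04 s
(b) a = (rₚ + rₐ)/2 = (2e+08 + 1.6e+09)/2 ≈ 9e+08 m
(c) With a = (rₚ + rₐ)/2 = 9e+08 m, vₐ = √(GM (2/rₐ − 1/a)) = √(4.004e+18 · (2/1.6e+09 − 1/9e+08)) m/s ≈ 2.358e+04 m/s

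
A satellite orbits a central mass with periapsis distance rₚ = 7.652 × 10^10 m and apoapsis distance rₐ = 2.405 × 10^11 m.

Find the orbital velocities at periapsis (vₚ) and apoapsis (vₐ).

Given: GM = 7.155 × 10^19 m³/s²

Use the vis-viva equation v² = GM(2/r − 1/a) with a = (rₚ + rₐ)/2 = (7.652e+10 + 2.405e+11)/2 = 1.5851e+11 m.
vₚ = √(GM · (2/rₚ − 1/a)) = √(7.155e+19 · (2/7.652e+10 − 1/1.5851e+11)) m/s ≈ 3.767e+04 m/s = 37.67 km/s.
vₐ = √(GM · (2/rₐ − 1/a)) = √(7.155e+19 · (2/2.405e+11 − 1/1.5851e+11)) m/s ≈ 1.198e+04 m/s = 11.98 km/s.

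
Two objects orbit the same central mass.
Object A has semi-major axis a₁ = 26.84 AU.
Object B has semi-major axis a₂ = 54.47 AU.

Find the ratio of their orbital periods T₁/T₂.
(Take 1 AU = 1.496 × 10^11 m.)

Convert to SI: a₁ = 26.84 AU = 4.01526e+12 m; a₂ = 54.47 AU = 8.14871e+12 m.
From Kepler's third law, (T₁/T₂)² = (a₁/a₂)³, so T₁/T₂ = (a₁/a₂)^(3/2).
a₁/a₂ = 4.01526e+12 / 8.14871e+12 = 0.492748.
T₁/T₂ = (0.492748)^(3/2) ≈ 0.3459.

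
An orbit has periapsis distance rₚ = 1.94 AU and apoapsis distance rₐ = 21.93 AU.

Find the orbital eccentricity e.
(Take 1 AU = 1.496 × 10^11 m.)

Convert to SI: rₚ = 1.94 AU = 2.90224e+11 m; rₐ = 21.93 AU = 3.28073e+12 m.
e = (rₐ − rₚ) / (rₐ + rₚ).
e = (3.28073e+12 − 2.90224e+11) / (3.28073e+12 + 2.90224e+11) = 2.9905e+12 / 3.57095e+12 ≈ 0.8375.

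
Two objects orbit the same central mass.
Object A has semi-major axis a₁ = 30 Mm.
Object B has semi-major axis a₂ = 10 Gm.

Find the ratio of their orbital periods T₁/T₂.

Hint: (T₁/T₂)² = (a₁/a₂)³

Convert to SI: a₁ = 30 Mm = 3e+07 m; a₂ = 10 Gm = 1e+10 m.
From Kepler's third law, (T₁/T₂)² = (a₁/a₂)³, so T₁/T₂ = (a₁/a₂)^(3/2).
a₁/a₂ = 3e+07 / 1e+10 = 0.003.
T₁/T₂ = (0.003)^(3/2) ≈ 0.0001643.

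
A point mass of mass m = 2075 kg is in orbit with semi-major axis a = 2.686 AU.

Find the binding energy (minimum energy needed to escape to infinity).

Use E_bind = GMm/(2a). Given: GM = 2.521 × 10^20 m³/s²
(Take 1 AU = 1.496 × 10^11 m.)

Convert to SI: a = 2.686 AU = 4.01826e+11 m.
Total orbital energy is E = −GMm/(2a); binding energy is E_bind = −E = GMm/(2a).
E_bind = 2.521e+20 · 2075 / (2 · 4.01826e+11) J ≈ 6.509e+11 J = 650.9 GJ.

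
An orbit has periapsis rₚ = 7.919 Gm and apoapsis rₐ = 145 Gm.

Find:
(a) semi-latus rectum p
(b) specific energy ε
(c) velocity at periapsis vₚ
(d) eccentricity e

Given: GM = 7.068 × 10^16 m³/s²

Convert to SI: rₚ = 7.919 Gm = 7.919e+09 m; rₐ = 145 Gm = 1.45e+11 m.
(a) From a = (rₚ + rₐ)/2 = 7.64595e+10 m and e = (rₐ − rₚ)/(rₐ + rₚ) = 0.896429, p = a(1 − e²) = 7.64595e+10 · (1 − (0.896429)²) ≈ 1.502e+10 m
(b) With a = (rₚ + rₐ)/2 = 7.64595e+10 m, ε = −GM/(2a) = −7.068e+16/(2 · 7.64595e+10) J/kg ≈ -4.622e+05 J/kg
(c) With a = (rₚ + rₐ)/2 = 7.64595e+10 m, vₚ = √(GM (2/rₚ − 1/a)) = √(7.068e+16 · (2/7.919e+09 − 1/7.64595e+10)) m/s ≈ 4114 m/s
(d) e = (rₐ − rₚ)/(rₐ + rₚ) = (1.45e+11 − 7.919e+09)/(1.45e+11 + 7.919e+09) ≈ 0.8964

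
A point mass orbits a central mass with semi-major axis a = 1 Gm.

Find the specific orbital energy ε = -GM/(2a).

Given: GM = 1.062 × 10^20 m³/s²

Convert to SI: a = 1 Gm = 1e+09 m.
ε = −GM / (2a).
ε = −1.062e+20 / (2 · 1e+09) J/kg ≈ -5.31e+10 J/kg = -53.1 GJ/kg.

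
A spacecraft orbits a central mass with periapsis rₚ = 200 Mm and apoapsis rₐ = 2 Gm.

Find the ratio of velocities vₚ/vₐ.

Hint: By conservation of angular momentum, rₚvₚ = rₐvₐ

Convert to SI: rₚ = 200 Mm = 2e+08 m; rₐ = 2 Gm = 2e+09 m.
Conservation of angular momentum gives rₚvₚ = rₐvₐ, so vₚ/vₐ = rₐ/rₚ.
vₚ/vₐ = 2e+09 / 2e+08 ≈ 10.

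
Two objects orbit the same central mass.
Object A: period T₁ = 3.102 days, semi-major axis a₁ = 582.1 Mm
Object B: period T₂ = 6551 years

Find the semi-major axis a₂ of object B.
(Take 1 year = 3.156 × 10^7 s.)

Convert to SI: T₁ = 3.102 days = 268013 s; a₁ = 582.1 Mm = 5.821e+08 m; T₂ = 6551 years = 2.0675e+11 s.
Kepler's third law: (T₁/T₂)² = (a₁/a₂)³ ⇒ a₂ = a₁ · (T₂/T₁)^(2/3).
T₂/T₁ = 2.0675e+11 / 268013 = 771417.
a₂ = 5.821e+08 · (771417)^(2/3) m ≈ 4.896e+12 m = 4.896 Tm.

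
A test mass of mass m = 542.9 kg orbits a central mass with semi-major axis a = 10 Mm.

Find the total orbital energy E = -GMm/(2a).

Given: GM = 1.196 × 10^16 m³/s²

Convert to SI: a = 10 Mm = 1e+07 m.
E = −GMm / (2a).
E = −1.196e+16 · 542.9 / (2 · 1e+07) J ≈ -3.247e+11 J = -324.7 GJ.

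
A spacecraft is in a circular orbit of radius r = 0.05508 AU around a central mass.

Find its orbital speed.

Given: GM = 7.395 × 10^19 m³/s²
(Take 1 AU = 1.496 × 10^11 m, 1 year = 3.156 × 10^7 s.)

Convert to SI: r = 0.05508 AU = 8.23997e+09 m.
For a circular orbit, gravity supplies the centripetal force, so v = √(GM / r).
v = √(7.395e+19 / 8.23997e+09) m/s ≈ 9.473e+04 m/s = 19.99 AU/year.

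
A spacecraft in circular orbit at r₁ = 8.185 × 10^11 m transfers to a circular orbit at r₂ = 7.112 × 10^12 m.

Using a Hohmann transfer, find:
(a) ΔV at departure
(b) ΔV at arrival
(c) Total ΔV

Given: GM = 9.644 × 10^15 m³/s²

Transfer semi-major axis: a_t = (r₁ + r₂)/2 = (8.185e+11 + 7.112e+12)/2 = 3.96525e+12 m.
Circular speeds: v₁ = √(GM/r₁) = 108.547 m/s, v₂ = √(GM/r₂) = 36.8241 m/s.
Transfer speeds (vis-viva v² = GM(2/r − 1/a_t)): v₁ᵗ = 145.372 m/s, v₂ᵗ = 16.7304 m/s.
(a) ΔV₁ = |v₁ᵗ − v₁| ≈ 36.82 m/s = 36.82 m/s.
(b) ΔV₂ = |v₂ − v₂ᵗ| ≈ 20.09 m/s = 20.09 m/s.
(c) ΔV_total = ΔV₁ + ΔV₂ ≈ 56.92 m/s = 56.92 m/s.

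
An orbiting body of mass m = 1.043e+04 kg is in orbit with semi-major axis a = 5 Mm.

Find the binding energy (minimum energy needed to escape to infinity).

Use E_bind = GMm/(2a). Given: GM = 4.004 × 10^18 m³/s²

Convert to SI: a = 5 Mm = 5e+06 m.
Total orbital energy is E = −GMm/(2a); binding energy is E_bind = −E = GMm/(2a).
E_bind = 4.004e+18 · 1.043e+04 / (2 · 5e+06) J ≈ 4.176e+15 J = 4.176 PJ.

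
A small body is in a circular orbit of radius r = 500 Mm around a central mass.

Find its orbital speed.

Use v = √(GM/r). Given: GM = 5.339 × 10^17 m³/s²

Convert to SI: r = 500 Mm = 5e+08 m.
For a circular orbit, gravity supplies the centripetal force, so v = √(GM / r).
v = √(5.339e+17 / 5e+08) m/s ≈ 3.268e+04 m/s = 32.68 km/s.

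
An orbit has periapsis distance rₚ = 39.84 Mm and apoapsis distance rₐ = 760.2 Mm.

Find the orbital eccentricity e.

Convert to SI: rₚ = 39.84 Mm = 3.984e+07 m; rₐ = 760.2 Mm = 7.602e+08 m.
e = (rₐ − rₚ) / (rₐ + rₚ).
e = (7.602e+08 − 3.984e+07) / (7.602e+08 + 3.984e+07) = 7.2036e+08 / 8.0004e+08 ≈ 0.9004.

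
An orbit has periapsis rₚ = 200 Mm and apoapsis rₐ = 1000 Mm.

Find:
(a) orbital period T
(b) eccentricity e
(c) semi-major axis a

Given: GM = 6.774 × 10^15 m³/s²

Convert to SI: rₚ = 200 Mm = 2e+08 m; rₐ = 1000 Mm = 1e+09 m.
(a) With a = (rₚ + rₐ)/2 = 6e+08 m, T = 2π √(a³/GM) = 2π √((6e+08)³/6.774e+15) s ≈ 1.122e+06 s
(b) e = (rₐ − rₚ)/(rₐ + rₚ) = (1e+09 − 2e+08)/(1e+09 + 2e+08) ≈ 0.6667
(c) a = (rₚ + rₐ)/2 = (2e+08 + 1e+09)/2 ≈ 6e+08 m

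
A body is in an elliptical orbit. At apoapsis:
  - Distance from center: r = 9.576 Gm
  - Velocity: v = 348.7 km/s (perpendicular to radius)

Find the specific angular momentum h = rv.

Convert to SI: r = 9.576 Gm = 9.576e+09 m; v = 348.7 km/s = 348700 m/s.
With v perpendicular to r, h = r · v.
h = 9.576e+09 · 348700 m²/s ≈ 3.339e+15 m²/s.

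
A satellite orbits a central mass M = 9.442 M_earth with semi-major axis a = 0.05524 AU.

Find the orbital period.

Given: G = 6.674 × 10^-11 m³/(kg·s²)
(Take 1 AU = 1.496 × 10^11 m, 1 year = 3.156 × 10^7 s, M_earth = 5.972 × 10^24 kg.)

Convert to SI: a = 0.05524 AU = 8.2639e+09 m; M = 9.442 M_earth = 5.63876e+25 kg.
GM = G · M = 6.674e-11 · 5.63876e+25 = 3.76331e+15 m³/s².
Kepler's third law: T = 2π √(a³ / GM).
Substituting a = 8.2639e+09 m and GM = 3.76331e+15 m³/s²:
T = 2π √((8.2639e+09)³ / 3.76331e+15) s
T ≈ 7.694e+07 s = 2.438 years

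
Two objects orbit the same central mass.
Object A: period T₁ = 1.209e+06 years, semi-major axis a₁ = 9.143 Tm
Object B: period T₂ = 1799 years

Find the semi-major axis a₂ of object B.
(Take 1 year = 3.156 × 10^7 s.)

Convert to SI: T₁ = 1.209e+06 years = 3.8156e+13 s; a₁ = 9.143 Tm = 9.143e+12 m; T₂ = 1799 years = 5.67764e+10 s.
Kepler's third law: (T₁/T₂)² = (a₁/a₂)³ ⇒ a₂ = a₁ · (T₂/T₁)^(2/3).
T₂/T₁ = 5.67764e+10 / 3.8156e+13 = 0.00148801.
a₂ = 9.143e+12 · (0.00148801)^(2/3) m ≈ 1.192e+11 m = 119.2 Gm.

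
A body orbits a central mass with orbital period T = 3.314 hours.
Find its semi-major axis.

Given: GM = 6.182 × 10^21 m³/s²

Convert to SI: T = 3.314 hours = 11930.4 s.
Invert Kepler's third law: a = (GM · T² / (4π²))^(1/3).
Substituting T = 11930.4 s and GM = 6.182e+21 m³/s²:
a = (6.182e+21 · (11930.4)² / (4π²))^(1/3) m
a ≈ 2.814e+09 m = 2.814 × 10^9 m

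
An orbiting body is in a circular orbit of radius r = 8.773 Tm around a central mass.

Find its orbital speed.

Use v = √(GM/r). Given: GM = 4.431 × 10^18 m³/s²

Convert to SI: r = 8.773 Tm = 8.773e+12 m.
For a circular orbit, gravity supplies the centripetal force, so v = √(GM / r).
v = √(4.431e+18 / 8.773e+12) m/s ≈ 710.7 m/s = 710.7 m/s.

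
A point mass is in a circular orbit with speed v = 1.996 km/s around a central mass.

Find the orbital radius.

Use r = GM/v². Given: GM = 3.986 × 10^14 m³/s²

Convert to SI: v = 1.996 km/s = 1996 m/s.
For a circular orbit, v² = GM / r, so r = GM / v².
r = 3.986e+14 / (1996)² m ≈ 1e+08 m = 100 Mm.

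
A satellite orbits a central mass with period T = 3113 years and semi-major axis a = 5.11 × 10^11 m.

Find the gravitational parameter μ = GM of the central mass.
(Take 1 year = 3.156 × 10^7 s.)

Convert to SI: T = 3113 years = 9.82463e+10 s.
GM = 4π² · a³ / T².
GM = 4π² · (5.11e+11)³ / (9.82463e+10)² m³/s² ≈ 5.457e+14 m³/s² = 5.457 × 10^14 m³/s².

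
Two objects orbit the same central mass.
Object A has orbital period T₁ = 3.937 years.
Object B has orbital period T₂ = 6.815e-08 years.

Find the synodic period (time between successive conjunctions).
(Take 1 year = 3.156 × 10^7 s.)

Convert to SI: T₁ = 3.937 years = 1.24252e+08 s; T₂ = 6.815e-08 years = 2.15081 s.
T_syn = |T₁ · T₂ / (T₁ − T₂)|.
T_syn = |1.24252e+08 · 2.15081 / (1.24252e+08 − 2.15081)| s ≈ 2.151 s = 6.815e-08 years.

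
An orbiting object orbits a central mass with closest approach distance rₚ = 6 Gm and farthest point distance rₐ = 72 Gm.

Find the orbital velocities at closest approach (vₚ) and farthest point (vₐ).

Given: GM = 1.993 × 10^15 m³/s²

Convert to SI: rₚ = 6 Gm = 6e+09 m; rₐ = 72 Gm = 7.2e+10 m.
Use the vis-viva equation v² = GM(2/r − 1/a) with a = (rₚ + rₐ)/2 = (6e+09 + 7.2e+10)/2 = 3.9e+10 m.
vₚ = √(GM · (2/rₚ − 1/a)) = √(1.993e+15 · (2/6e+09 − 1/3.9e+10)) m/s ≈ 783.1 m/s = 783.1 m/s.
vₐ = √(GM · (2/rₐ − 1/a)) = √(1.993e+15 · (2/7.2e+10 − 1/3.9e+10)) m/s ≈ 65.26 m/s = 65.26 m/s.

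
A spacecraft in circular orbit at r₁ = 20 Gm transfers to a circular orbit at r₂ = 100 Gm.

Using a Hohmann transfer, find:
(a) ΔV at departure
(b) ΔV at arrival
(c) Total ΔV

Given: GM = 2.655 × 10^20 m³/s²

Convert to SI: r₁ = 20 Gm = 2e+10 m; r₂ = 100 Gm = 1e+11 m.
Transfer semi-major axis: a_t = (r₁ + r₂)/2 = (2e+10 + 1e+11)/2 = 6e+10 m.
Circular speeds: v₁ = √(GM/r₁) = 115217 m/s, v₂ = √(GM/r₂) = 51526.7 m/s.
Transfer speeds (vis-viva v² = GM(2/r − 1/a_t)): v₁ᵗ = 148745 m/s, v₂ᵗ = 29748.9 m/s.
(a) ΔV₁ = |v₁ᵗ − v₁| ≈ 3.353e+04 m/s = 33.53 km/s.
(b) ΔV₂ = |v₂ − v₂ᵗ| ≈ 2.178e+04 m/s = 21.78 km/s.
(c) ΔV_total = ΔV₁ + ΔV₂ ≈ 5.531e+04 m/s = 55.31 km/s.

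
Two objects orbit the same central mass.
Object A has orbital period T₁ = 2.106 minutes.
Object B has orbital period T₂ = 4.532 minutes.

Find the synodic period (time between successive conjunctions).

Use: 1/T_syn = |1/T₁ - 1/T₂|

Convert to SI: T₁ = 2.106 minutes = 126.36 s; T₂ = 4.532 minutes = 271.92 s.
T_syn = |T₁ · T₂ / (T₁ − T₂)|.
T_syn = |126.36 · 271.92 / (126.36 − 271.92)| s ≈ 236.1 s = 3.934 minutes.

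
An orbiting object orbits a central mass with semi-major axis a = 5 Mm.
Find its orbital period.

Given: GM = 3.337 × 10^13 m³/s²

Convert to SI: a = 5 Mm = 5e+06 m.
Kepler's third law: T = 2π √(a³ / GM).
Substituting a = 5e+06 m and GM = 3.337e+13 m³/s²:
T = 2π √((5e+06)³ / 3.337e+13) s
T ≈ 1.216e+04 s = 3.378 hours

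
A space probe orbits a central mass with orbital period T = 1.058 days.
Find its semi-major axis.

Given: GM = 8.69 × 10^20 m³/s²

Convert to SI: T = 1.058 days = 91411.2 s.
Invert Kepler's third law: a = (GM · T² / (4π²))^(1/3).
Substituting T = 91411.2 s and GM = 8.69e+20 m³/s²:
a = (8.69e+20 · (91411.2)² / (4π²))^(1/3) m
a ≈ 5.687e+09 m = 5.687 Gm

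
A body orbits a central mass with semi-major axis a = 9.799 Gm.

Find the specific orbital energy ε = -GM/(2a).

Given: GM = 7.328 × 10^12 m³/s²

Convert to SI: a = 9.799 Gm = 9.799e+09 m.
ε = −GM / (2a).
ε = −7.328e+12 / (2 · 9.799e+09) J/kg ≈ -373.9 J/kg = -373.9 J/kg.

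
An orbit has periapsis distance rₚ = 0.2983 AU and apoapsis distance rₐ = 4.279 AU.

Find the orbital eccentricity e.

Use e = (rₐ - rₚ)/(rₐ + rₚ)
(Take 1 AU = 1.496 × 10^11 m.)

Convert to SI: rₚ = 0.2983 AU = 4.46257e+10 m; rₐ = 4.279 AU = 6.40138e+11 m.
e = (rₐ − rₚ) / (rₐ + rₚ).
e = (6.40138e+11 − 4.46257e+10) / (6.40138e+11 + 4.46257e+10) = 5.95513e+11 / 6.84764e+11 ≈ 0.8697.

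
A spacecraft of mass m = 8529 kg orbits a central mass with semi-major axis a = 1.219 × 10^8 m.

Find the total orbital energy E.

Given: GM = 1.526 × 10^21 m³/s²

E = −GMm / (2a).
E = −1.526e+21 · 8529 / (2 · 1.219e+08) J ≈ -5.338e+16 J = -53.38 PJ.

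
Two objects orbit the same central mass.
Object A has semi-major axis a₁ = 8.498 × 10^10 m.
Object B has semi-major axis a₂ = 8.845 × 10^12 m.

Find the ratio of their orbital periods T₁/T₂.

From Kepler's third law, (T₁/T₂)² = (a₁/a₂)³, so T₁/T₂ = (a₁/a₂)^(3/2).
a₁/a₂ = 8.498e+10 / 8.845e+12 = 0.00960769.
T₁/T₂ = (0.00960769)^(3/2) ≈ 0.0009417.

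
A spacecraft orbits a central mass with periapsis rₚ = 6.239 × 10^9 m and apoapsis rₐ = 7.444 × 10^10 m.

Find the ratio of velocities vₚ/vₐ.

Conservation of angular momentum gives rₚvₚ = rₐvₐ, so vₚ/vₐ = rₐ/rₚ.
vₚ/vₐ = 7.444e+10 / 6.239e+09 ≈ 11.93.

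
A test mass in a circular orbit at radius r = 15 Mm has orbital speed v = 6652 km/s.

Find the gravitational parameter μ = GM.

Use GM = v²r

Convert to SI: r = 15 Mm = 1.5e+07 m; v = 6652 km/s = 6.652e+06 m/s.
For a circular orbit v² = GM/r, so GM = v² · r.
GM = (6.652e+06)² · 1.5e+07 m³/s² ≈ 6.637e+20 m³/s² = 6.637 × 10^20 m³/s².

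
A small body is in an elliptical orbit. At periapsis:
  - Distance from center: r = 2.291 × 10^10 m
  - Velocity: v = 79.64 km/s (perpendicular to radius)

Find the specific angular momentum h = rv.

Convert to SI: v = 79.64 km/s = 79640 m/s.
With v perpendicular to r, h = r · v.
h = 2.291e+10 · 79640 m²/s ≈ 1.825e+15 m²/s.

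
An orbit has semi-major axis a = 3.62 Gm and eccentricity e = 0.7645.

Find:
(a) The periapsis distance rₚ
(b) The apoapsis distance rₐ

Convert to SI: a = 3.62 Gm = 3.62e+09 m.
(a) rₚ = a(1 − e) = 3.62e+09 · (1 − 0.7645) = 3.62e+09 · 0.2355 ≈ 8.525e+08 m = 852.5 Mm.
(b) rₐ = a(1 + e) = 3.62e+09 · (1 + 0.7645) = 3.62e+09 · 1.7645 ≈ 6.387e+09 m = 6.387 Gm.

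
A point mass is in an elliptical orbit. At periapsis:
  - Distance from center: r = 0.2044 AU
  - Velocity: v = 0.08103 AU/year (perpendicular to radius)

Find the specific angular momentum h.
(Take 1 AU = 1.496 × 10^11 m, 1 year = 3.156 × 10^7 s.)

Convert to SI: r = 0.2044 AU = 3.05782e+10 m; v = 0.08103 AU/year = 384.097 m/s.
With v perpendicular to r, h = r · v.
h = 3.05782e+10 · 384.097 m²/s ≈ 1.174e+13 m²/s.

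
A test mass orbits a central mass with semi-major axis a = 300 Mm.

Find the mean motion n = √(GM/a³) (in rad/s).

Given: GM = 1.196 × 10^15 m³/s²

Convert to SI: a = 300 Mm = 3e+08 m.
n = √(GM / a³).
n = √(1.196e+15 / (3e+08)³) rad/s ≈ 6.656e-06 rad/s.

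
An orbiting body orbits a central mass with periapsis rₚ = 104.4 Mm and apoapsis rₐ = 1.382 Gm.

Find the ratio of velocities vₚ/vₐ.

Convert to SI: rₚ = 104.4 Mm = 1.044e+08 m; rₐ = 1.382 Gm = 1.382e+09 m.
Conservation of angular momentum gives rₚvₚ = rₐvₐ, so vₚ/vₐ = rₐ/rₚ.
vₚ/vₐ = 1.382e+09 / 1.044e+08 ≈ 13.24.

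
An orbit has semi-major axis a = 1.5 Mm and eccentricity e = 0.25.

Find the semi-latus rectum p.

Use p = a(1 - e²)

Convert to SI: a = 1.5 Mm = 1.5e+06 m.
p = a (1 − e²).
p = 1.5e+06 · (1 − (0.25)²) = 1.5e+06 · 0.9375 ≈ 1.406e+06 m = 1.406 Mm.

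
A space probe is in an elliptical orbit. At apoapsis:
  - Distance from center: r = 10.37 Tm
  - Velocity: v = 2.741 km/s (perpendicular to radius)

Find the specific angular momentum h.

Convert to SI: r = 10.37 Tm = 1.037e+13 m; v = 2.741 km/s = 2741 m/s.
With v perpendicular to r, h = r · v.
h = 1.037e+13 · 2741 m²/s ≈ 2.842e+16 m²/s.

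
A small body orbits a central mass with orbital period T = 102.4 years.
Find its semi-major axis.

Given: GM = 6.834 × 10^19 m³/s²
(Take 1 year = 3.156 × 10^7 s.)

Convert to SI: T = 102.4 years = 3.23174e+09 s.
Invert Kepler's third law: a = (GM · T² / (4π²))^(1/3).
Substituting T = 3.23174e+09 s and GM = 6.834e+19 m³/s²:
a = (6.834e+19 · (3.23174e+09)² / (4π²))^(1/3) m
a ≈ 2.625e+12 m = 2.625 Tm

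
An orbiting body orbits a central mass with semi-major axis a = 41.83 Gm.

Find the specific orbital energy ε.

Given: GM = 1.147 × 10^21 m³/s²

Convert to SI: a = 41.83 Gm = 4.183e+10 m.
ε = −GM / (2a).
ε = −1.147e+21 / (2 · 4.183e+10) J/kg ≈ -1.371e+10 J/kg = -13.71 GJ/kg.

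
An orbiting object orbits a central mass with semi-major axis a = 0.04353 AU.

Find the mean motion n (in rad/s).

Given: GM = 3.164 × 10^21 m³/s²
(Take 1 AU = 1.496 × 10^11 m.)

Convert to SI: a = 0.04353 AU = 6.51209e+09 m.
n = √(GM / a³).
n = √(3.164e+21 / (6.51209e+09)³) rad/s ≈ 0.000107 rad/s.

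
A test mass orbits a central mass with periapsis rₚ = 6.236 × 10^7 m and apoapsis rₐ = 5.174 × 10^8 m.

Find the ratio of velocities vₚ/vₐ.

Conservation of angular momentum gives rₚvₚ = rₐvₐ, so vₚ/vₐ = rₐ/rₚ.
vₚ/vₐ = 5.174e+08 / 6.236e+07 ≈ 8.297.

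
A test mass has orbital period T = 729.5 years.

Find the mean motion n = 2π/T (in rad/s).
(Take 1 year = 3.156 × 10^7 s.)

Convert to SI: T = 729.5 years = 2.3023e+10 s.
n = 2π / T.
n = 2π / 2.3023e+10 s ≈ 2.729e-10 rad/s.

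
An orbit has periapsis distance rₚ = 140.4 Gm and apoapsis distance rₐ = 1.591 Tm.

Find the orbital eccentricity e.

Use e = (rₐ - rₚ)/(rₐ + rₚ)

Convert to SI: rₚ = 140.4 Gm = 1.404e+11 m; rₐ = 1.591 Tm = 1.591e+12 m.
e = (rₐ − rₚ) / (rₐ + rₚ).
e = (1.591e+12 − 1.404e+11) / (1.591e+12 + 1.404e+11) = 1.4506e+12 / 1.7314e+12 ≈ 0.8378.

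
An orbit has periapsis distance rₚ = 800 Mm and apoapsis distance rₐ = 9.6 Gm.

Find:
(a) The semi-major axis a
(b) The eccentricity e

Convert to SI: rₚ = 800 Mm = 8e+08 m; rₐ = 9.6 Gm = 9.6e+09 m.
(a) a = (rₚ + rₐ) / 2 = (8e+08 + 9.6e+09) / 2 ≈ 5.2e+09 m = 5.2 Gm.
(b) e = (rₐ − rₚ) / (rₐ + rₚ) = (9.6e+09 − 8e+08) / (9.6e+09 + 8e+08) ≈ 0.8462.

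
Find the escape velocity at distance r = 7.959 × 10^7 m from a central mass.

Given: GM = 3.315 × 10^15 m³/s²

Escape velocity comes from setting total energy to zero: ½v² − GM/r = 0 ⇒ v_esc = √(2GM / r).
v_esc = √(2 · 3.315e+15 / 7.959e+07) m/s ≈ 9127 m/s = 9.127 km/s.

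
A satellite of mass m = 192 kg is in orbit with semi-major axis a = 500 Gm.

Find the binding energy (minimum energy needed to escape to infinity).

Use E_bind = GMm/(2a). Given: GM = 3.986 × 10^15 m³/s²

Convert to SI: a = 500 Gm = 5e+11 m.
Total orbital energy is E = −GMm/(2a); binding energy is E_bind = −E = GMm/(2a).
E_bind = 3.986e+15 · 192 / (2 · 5e+11) J ≈ 7.653e+05 J = 765.3 kJ.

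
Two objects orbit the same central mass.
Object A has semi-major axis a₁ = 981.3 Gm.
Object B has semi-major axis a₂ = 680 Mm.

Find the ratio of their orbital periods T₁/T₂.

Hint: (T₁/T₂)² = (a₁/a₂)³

Convert to SI: a₁ = 981.3 Gm = 9.813e+11 m; a₂ = 680 Mm = 6.8e+08 m.
From Kepler's third law, (T₁/T₂)² = (a₁/a₂)³, so T₁/T₂ = (a₁/a₂)^(3/2).
a₁/a₂ = 9.813e+11 / 6.8e+08 = 1443.09.
T₁/T₂ = (1443.09)^(3/2) ≈ 5.482e+04.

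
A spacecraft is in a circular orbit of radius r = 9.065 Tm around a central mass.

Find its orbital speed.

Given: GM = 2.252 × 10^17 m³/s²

Convert to SI: r = 9.065 Tm = 9.065e+12 m.
For a circular orbit, gravity supplies the centripetal force, so v = √(GM / r).
v = √(2.252e+17 / 9.065e+12) m/s ≈ 157.6 m/s = 157.6 m/s.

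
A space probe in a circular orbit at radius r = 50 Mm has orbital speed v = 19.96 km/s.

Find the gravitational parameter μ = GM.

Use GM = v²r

Convert to SI: r = 50 Mm = 5e+07 m; v = 19.96 km/s = 19960 m/s.
For a circular orbit v² = GM/r, so GM = v² · r.
GM = (19960)² · 5e+07 m³/s² ≈ 1.992e+16 m³/s² = 1.992 × 10^16 m³/s².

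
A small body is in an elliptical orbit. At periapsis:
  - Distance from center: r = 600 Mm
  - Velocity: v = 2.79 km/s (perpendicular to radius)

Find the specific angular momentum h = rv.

Convert to SI: r = 600 Mm = 6e+08 m; v = 2.79 km/s = 2790 m/s.
With v perpendicular to r, h = r · v.
h = 6e+08 · 2790 m²/s ≈ 1.674e+12 m²/s.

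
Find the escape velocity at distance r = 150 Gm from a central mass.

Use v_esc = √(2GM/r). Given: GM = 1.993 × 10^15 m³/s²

Convert to SI: r = 150 Gm = 1.5e+11 m.
Escape velocity comes from setting total energy to zero: ½v² − GM/r = 0 ⇒ v_esc = √(2GM / r).
v_esc = √(2 · 1.993e+15 / 1.5e+11) m/s ≈ 163 m/s = 163 m/s.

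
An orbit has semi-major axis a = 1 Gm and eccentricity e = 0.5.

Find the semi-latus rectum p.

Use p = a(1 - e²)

Convert to SI: a = 1 Gm = 1e+09 m.
p = a (1 − e²).
p = 1e+09 · (1 − (0.5)²) = 1e+09 · 0.75 ≈ 7.5e+08 m = 750 Mm.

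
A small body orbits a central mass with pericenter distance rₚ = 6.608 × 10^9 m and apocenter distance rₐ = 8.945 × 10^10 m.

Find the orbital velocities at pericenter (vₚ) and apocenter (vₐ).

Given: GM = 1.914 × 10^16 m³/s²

Use the vis-viva equation v² = GM(2/r − 1/a) with a = (rₚ + rₐ)/2 = (6.608e+09 + 8.945e+10)/2 = 4.8029e+10 m.
vₚ = √(GM · (2/rₚ − 1/a)) = √(1.914e+16 · (2/6.608e+09 − 1/4.8029e+10)) m/s ≈ 2323 m/s = 2.323 km/s.
vₐ = √(GM · (2/rₐ − 1/a)) = √(1.914e+16 · (2/8.945e+10 − 1/4.8029e+10)) m/s ≈ 171.6 m/s = 171.6 m/s.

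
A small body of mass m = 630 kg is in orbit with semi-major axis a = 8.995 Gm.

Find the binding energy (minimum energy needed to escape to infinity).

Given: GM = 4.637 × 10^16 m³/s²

Convert to SI: a = 8.995 Gm = 8.995e+09 m.
Total orbital energy is E = −GMm/(2a); binding energy is E_bind = −E = GMm/(2a).
E_bind = 4.637e+16 · 630 / (2 · 8.995e+09) J ≈ 1.624e+09 J = 1.624 GJ.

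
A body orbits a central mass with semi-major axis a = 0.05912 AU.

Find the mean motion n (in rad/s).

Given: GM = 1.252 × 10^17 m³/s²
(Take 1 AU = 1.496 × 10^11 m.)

Convert to SI: a = 0.05912 AU = 8.84435e+09 m.
n = √(GM / a³).
n = √(1.252e+17 / (8.84435e+09)³) rad/s ≈ 4.254e-07 rad/s.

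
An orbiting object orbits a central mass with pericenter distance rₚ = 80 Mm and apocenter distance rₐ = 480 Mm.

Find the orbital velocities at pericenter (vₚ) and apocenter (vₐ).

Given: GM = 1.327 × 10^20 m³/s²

Convert to SI: rₚ = 80 Mm = 8e+07 m; rₐ = 480 Mm = 4.8e+08 m.
Use the vis-viva equation v² = GM(2/r − 1/a) with a = (rₚ + rₐ)/2 = (8e+07 + 4.8e+08)/2 = 2.8e+08 m.
vₚ = √(GM · (2/rₚ − 1/a)) = √(1.327e+20 · (2/8e+07 − 1/2.8e+08)) m/s ≈ 1.686e+06 m/s = 1686 km/s.
vₐ = √(GM · (2/rₐ − 1/a)) = √(1.327e+20 · (2/4.8e+08 − 1/2.8e+08)) m/s ≈ 2.81e+05 m/s = 281 km/s.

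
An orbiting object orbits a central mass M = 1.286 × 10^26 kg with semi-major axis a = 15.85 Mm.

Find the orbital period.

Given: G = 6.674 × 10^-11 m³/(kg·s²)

Convert to SI: a = 15.85 Mm = 1.585e+07 m.
GM = G · M = 6.674e-11 · 1.286e+26 = 8.58276e+15 m³/s².
Kepler's third law: T = 2π √(a³ / GM).
Substituting a = 1.585e+07 m and GM = 8.58276e+15 m³/s²:
T = 2π √((1.585e+07)³ / 8.58276e+15) s
T ≈ 4280 s = 1.189 hours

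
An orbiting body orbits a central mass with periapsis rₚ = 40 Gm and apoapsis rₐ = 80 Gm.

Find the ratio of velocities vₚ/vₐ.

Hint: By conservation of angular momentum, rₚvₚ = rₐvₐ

Convert to SI: rₚ = 40 Gm = 4e+10 m; rₐ = 80 Gm = 8e+10 m.
Conservation of angular momentum gives rₚvₚ = rₐvₐ, so vₚ/vₐ = rₐ/rₚ.
vₚ/vₐ = 8e+10 / 4e+10 ≈ 2.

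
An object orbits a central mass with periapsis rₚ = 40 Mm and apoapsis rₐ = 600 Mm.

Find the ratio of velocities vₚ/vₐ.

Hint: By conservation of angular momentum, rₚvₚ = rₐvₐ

Convert to SI: rₚ = 40 Mm = 4e+07 m; rₐ = 600 Mm = 6e+08 m.
Conservation of angular momentum gives rₚvₚ = rₐvₐ, so vₚ/vₐ = rₐ/rₚ.
vₚ/vₐ = 6e+08 / 4e+07 ≈ 15.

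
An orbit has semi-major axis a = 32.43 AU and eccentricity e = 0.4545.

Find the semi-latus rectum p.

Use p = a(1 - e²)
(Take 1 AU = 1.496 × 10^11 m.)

Convert to SI: a = 32.43 AU = 4.85153e+12 m.
p = a (1 − e²).
p = 4.85153e+12 · (1 − (0.4545)²) = 4.85153e+12 · 0.79343 ≈ 3.849e+12 m = 25.73 AU.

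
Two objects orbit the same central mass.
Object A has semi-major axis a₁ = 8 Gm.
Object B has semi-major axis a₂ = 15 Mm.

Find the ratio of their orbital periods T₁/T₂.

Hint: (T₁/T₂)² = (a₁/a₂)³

Convert to SI: a₁ = 8 Gm = 8e+09 m; a₂ = 15 Mm = 1.5e+07 m.
From Kepler's third law, (T₁/T₂)² = (a₁/a₂)³, so T₁/T₂ = (a₁/a₂)^(3/2).
a₁/a₂ = 8e+09 / 1.5e+07 = 533.333.
T₁/T₂ = (533.333)^(3/2) ≈ 1.232e+04.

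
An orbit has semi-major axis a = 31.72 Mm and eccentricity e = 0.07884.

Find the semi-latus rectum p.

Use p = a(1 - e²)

Convert to SI: a = 31.72 Mm = 3.172e+07 m.
p = a (1 − e²).
p = 3.172e+07 · (1 − (0.07884)²) = 3.172e+07 · 0.993784 ≈ 3.152e+07 m = 31.52 Mm.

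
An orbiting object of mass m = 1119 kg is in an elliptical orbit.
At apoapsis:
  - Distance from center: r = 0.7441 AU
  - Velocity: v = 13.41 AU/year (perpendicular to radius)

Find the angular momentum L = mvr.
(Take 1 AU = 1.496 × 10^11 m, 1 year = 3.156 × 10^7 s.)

Convert to SI: r = 0.7441 AU = 1.11317e+11 m; v = 13.41 AU/year = 63565.8 m/s.
Since v is perpendicular to r, L = m · v · r.
L = 1119 · 63565.8 · 1.11317e+11 kg·m²/s ≈ 7.918e+18 kg·m²/s.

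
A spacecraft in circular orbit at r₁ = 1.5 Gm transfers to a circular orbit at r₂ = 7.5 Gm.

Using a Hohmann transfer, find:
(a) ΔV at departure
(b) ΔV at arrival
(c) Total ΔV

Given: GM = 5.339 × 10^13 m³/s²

Convert to SI: r₁ = 1.5 Gm = 1.5e+09 m; r₂ = 7.5 Gm = 7.5e+09 m.
Transfer semi-major axis: a_t = (r₁ + r₂)/2 = (1.5e+09 + 7.5e+09)/2 = 4.5e+09 m.
Circular speeds: v₁ = √(GM/r₁) = 188.662 m/s, v₂ = √(GM/r₂) = 84.3722 m/s.
Transfer speeds (vis-viva v² = GM(2/r − 1/a_t)): v₁ᵗ = 243.562 m/s, v₂ᵗ = 48.7123 m/s.
(a) ΔV₁ = |v₁ᵗ − v₁| ≈ 54.9 m/s = 54.9 m/s.
(b) ΔV₂ = |v₂ − v₂ᵗ| ≈ 35.66 m/s = 35.66 m/s.
(c) ΔV_total = ΔV₁ + ΔV₂ ≈ 90.56 m/s = 90.56 m/s.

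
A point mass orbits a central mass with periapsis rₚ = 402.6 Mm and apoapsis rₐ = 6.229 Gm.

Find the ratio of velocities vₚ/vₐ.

Convert to SI: rₚ = 402.6 Mm = 4.026e+08 m; rₐ = 6.229 Gm = 6.229e+09 m.
Conservation of angular momentum gives rₚvₚ = rₐvₐ, so vₚ/vₐ = rₐ/rₚ.
vₚ/vₐ = 6.229e+09 / 4.026e+08 ≈ 15.47.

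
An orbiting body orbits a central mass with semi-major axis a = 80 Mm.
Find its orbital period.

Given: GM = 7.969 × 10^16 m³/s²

Convert to SI: a = 80 Mm = 8e+07 m.
Kepler's third law: T = 2π √(a³ / GM).
Substituting a = 8e+07 m and GM = 7.969e+16 m³/s²:
T = 2π √((8e+07)³ / 7.969e+16) s
T ≈ 1.593e+04 s = 4.424 hours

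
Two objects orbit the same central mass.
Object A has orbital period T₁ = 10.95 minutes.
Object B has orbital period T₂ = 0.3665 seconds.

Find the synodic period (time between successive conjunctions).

Convert to SI: T₁ = 10.95 minutes = 657 s.
T_syn = |T₁ · T₂ / (T₁ − T₂)|.
T_syn = |657 · 0.3665 / (657 − 0.3665)| s ≈ 0.3667 s = 0.3667 seconds.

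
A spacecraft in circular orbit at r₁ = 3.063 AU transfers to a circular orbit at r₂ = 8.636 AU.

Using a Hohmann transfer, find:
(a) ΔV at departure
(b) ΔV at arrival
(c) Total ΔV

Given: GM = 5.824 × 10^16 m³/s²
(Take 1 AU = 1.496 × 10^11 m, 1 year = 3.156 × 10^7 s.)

Convert to SI: r₁ = 3.063 AU = 4.58225e+11 m; r₂ = 8.636 AU = 1.29195e+12 m.
Transfer semi-major axis: a_t = (r₁ + r₂)/2 = (4.58225e+11 + 1.29195e+12)/2 = 8.75085e+11 m.
Circular speeds: v₁ = √(GM/r₁) = 356.51 m/s, v₂ = √(GM/r₂) = 212.319 m/s.
Transfer speeds (vis-viva v² = GM(2/r − 1/a_t)): v₁ᵗ = 433.18 m/s, v₂ᵗ = 153.639 m/s.
(a) ΔV₁ = |v₁ᵗ − v₁| ≈ 76.67 m/s = 0.01617 AU/year.
(b) ΔV₂ = |v₂ − v₂ᵗ| ≈ 58.68 m/s = 0.01238 AU/year.
(c) ΔV_total = ΔV₁ + ΔV₂ ≈ 135.3 m/s = 0.02855 AU/year.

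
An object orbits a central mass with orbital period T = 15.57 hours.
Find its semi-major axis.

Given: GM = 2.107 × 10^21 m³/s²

Convert to SI: T = 15.57 hours = 56052 s.
Invert Kepler's third law: a = (GM · T² / (4π²))^(1/3).
Substituting T = 56052 s and GM = 2.107e+21 m³/s²:
a = (2.107e+21 · (56052)² / (4π²))^(1/3) m
a ≈ 5.514e+09 m = 5.514 Gm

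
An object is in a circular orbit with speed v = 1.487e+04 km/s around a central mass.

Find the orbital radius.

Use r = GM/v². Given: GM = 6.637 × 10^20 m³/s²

Convert to SI: v = 1.487e+04 km/s = 1.487e+07 m/s.
For a circular orbit, v² = GM / r, so r = GM / v².
r = 6.637e+20 / (1.487e+07)² m ≈ 3.002e+06 m = 3.002 Mm.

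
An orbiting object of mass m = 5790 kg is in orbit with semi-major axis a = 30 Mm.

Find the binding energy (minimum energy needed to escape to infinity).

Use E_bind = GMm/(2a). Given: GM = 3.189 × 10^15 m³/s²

Convert to SI: a = 30 Mm = 3e+07 m.
Total orbital energy is E = −GMm/(2a); binding energy is E_bind = −E = GMm/(2a).
E_bind = 3.189e+15 · 5790 / (2 · 3e+07) J ≈ 3.077e+11 J = 307.7 GJ.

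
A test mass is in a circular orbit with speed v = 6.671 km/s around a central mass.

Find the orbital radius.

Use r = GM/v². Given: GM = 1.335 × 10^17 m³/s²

Convert to SI: v = 6.671 km/s = 6671 m/s.
For a circular orbit, v² = GM / r, so r = GM / v².
r = 1.335e+17 / (6671)² m ≈ 3e+09 m = 3 Gm.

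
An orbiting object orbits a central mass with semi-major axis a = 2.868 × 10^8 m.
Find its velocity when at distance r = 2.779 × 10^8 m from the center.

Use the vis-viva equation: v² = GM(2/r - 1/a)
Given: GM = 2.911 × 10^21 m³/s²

Vis-viva: v = √(GM · (2/r − 1/a)).
2/r − 1/a = 2/2.779e+08 − 1/2.868e+08 = 3.71008e-09 m⁻¹.
v = √(2.911e+21 · 3.71008e-09) m/s ≈ 3.286e+06 m/s = 3286 km/s.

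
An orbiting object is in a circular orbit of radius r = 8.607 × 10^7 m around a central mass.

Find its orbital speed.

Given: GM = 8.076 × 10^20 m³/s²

For a circular orbit, gravity supplies the centripetal force, so v = √(GM / r).
v = √(8.076e+20 / 8.607e+07) m/s ≈ 3.063e+06 m/s = 3063 km/s.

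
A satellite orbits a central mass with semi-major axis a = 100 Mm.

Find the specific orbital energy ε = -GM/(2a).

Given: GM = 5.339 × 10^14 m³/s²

Convert to SI: a = 100 Mm = 1e+08 m.
ε = −GM / (2a).
ε = −5.339e+14 / (2 · 1e+08) J/kg ≈ -2.67e+06 J/kg = -2.67 MJ/kg.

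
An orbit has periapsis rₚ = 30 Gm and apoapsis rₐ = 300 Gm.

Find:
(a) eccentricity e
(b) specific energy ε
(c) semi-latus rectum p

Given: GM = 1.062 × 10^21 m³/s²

Convert to SI: rₚ = 30 Gm = 3e+10 m; rₐ = 300 Gm = 3e+11 m.
(a) e = (rₐ − rₚ)/(rₐ + rₚ) = (3e+11 − 3e+10)/(3e+11 + 3e+10) ≈ 0.8182
(b) With a = (rₚ + rₐ)/2 = 1.65e+11 m, ε = −GM/(2a) = −1.062e+21/(2 · 1.65e+11) J/kg ≈ -3.218e+09 J/kg
(c) From a = (rₚ + rₐ)/2 = 1.65e+11 m and e = (rₐ − rₚ)/(rₐ + rₚ) = 0.818182, p = a(1 − e²) = 1.65e+11 · (1 − (0.818182)²) ≈ 5.455e+10 m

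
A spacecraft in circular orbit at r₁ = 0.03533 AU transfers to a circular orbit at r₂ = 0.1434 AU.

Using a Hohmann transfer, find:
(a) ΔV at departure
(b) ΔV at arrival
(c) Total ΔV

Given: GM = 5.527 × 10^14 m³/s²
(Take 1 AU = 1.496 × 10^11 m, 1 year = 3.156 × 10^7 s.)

Convert to SI: r₁ = 0.03533 AU = 5.28537e+09 m; r₂ = 0.1434 AU = 2.14526e+10 m.
Transfer semi-major axis: a_t = (r₁ + r₂)/2 = (5.28537e+09 + 2.14526e+10)/2 = 1.3369e+10 m.
Circular speeds: v₁ = √(GM/r₁) = 323.376 m/s, v₂ = √(GM/r₂) = 160.511 m/s.
Transfer speeds (vis-viva v² = GM(2/r − 1/a_t)): v₁ᵗ = 409.636 m/s, v₂ᵗ = 100.924 m/s.
(a) ΔV₁ = |v₁ᵗ − v₁| ≈ 86.26 m/s = 0.0182 AU/year.
(b) ΔV₂ = |v₂ − v₂ᵗ| ≈ 59.59 m/s = 0.01257 AU/year.
(c) ΔV_total = ΔV₁ + ΔV₂ ≈ 145.8 m/s = 0.03077 AU/year.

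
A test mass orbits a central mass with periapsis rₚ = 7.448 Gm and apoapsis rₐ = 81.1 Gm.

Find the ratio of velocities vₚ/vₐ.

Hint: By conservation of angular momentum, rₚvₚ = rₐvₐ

Convert to SI: rₚ = 7.448 Gm = 7.448e+09 m; rₐ = 81.1 Gm = 8.11e+10 m.
Conservation of angular momentum gives rₚvₚ = rₐvₐ, so vₚ/vₐ = rₐ/rₚ.
vₚ/vₐ = 8.11e+10 / 7.448e+09 ≈ 10.89.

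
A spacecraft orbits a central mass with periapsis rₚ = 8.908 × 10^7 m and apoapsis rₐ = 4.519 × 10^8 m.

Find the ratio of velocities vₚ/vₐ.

Conservation of angular momentum gives rₚvₚ = rₐvₐ, so vₚ/vₐ = rₐ/rₚ.
vₚ/vₐ = 4.519e+08 / 8.908e+07 ≈ 5.073.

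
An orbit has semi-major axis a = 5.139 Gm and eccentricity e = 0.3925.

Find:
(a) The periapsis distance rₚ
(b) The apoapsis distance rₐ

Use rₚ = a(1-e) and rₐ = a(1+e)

Convert to SI: a = 5.139 Gm = 5.139e+09 m.
(a) rₚ = a(1 − e) = 5.139e+09 · (1 − 0.3925) = 5.139e+09 · 0.6075 ≈ 3.122e+09 m = 3.122 Gm.
(b) rₐ = a(1 + e) = 5.139e+09 · (1 + 0.3925) = 5.139e+09 · 1.3925 ≈ 7.156e+09 m = 7.156 Gm.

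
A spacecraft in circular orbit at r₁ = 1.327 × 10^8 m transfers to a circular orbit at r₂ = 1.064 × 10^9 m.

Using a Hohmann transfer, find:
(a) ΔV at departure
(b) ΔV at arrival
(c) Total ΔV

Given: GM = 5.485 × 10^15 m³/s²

Transfer semi-major axis: a_t = (r₁ + r₂)/2 = (1.327e+08 + 1.064e+09)/2 = 5.9835e+08 m.
Circular speeds: v₁ = √(GM/r₁) = 6429.14 m/s, v₂ = √(GM/r₂) = 2270.48 m/s.
Transfer speeds (vis-viva v² = GM(2/r − 1/a_t)): v₁ᵗ = 8573.26 m/s, v₂ᵗ = 1069.24 m/s.
(a) ΔV₁ = |v₁ᵗ − v₁| ≈ 2144 m/s = 2.144 km/s.
(b) ΔV₂ = |v₂ − v₂ᵗ| ≈ 1201 m/s = 1.201 km/s.
(c) ΔV_total = ΔV₁ + ΔV₂ ≈ 3345 m/s = 3.345 km/s.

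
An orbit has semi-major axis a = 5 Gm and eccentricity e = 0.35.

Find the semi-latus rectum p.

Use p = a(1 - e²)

Convert to SI: a = 5 Gm = 5e+09 m.
p = a (1 − e²).
p = 5e+09 · (1 − (0.35)²) = 5e+09 · 0.8775 ≈ 4.388e+09 m = 4.388 Gm.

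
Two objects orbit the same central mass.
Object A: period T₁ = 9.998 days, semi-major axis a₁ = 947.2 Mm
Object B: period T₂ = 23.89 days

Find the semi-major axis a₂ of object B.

Convert to SI: T₁ = 9.998 days = 863827 s; a₁ = 947.2 Mm = 9.472e+08 m; T₂ = 23.89 days = 2.0641e+06 s.
Kepler's third law: (T₁/T₂)² = (a₁/a₂)³ ⇒ a₂ = a₁ · (T₂/T₁)^(2/3).
T₂/T₁ = 2.0641e+06 / 863827 = 2.38948.
a₂ = 9.472e+08 · (2.38948)^(2/3) m ≈ 1.693e+09 m = 1.693 Gm.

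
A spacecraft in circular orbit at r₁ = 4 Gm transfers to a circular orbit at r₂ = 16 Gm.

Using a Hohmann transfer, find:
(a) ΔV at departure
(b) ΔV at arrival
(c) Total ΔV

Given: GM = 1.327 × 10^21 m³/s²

Convert to SI: r₁ = 4 Gm = 4e+09 m; r₂ = 16 Gm = 1.6e+10 m.
Transfer semi-major axis: a_t = (r₁ + r₂)/2 = (4e+09 + 1.6e+10)/2 = 1e+10 m.
Circular speeds: v₁ = √(GM/r₁) = 575977 m/s, v₂ = √(GM/r₂) = 287989 m/s.
Transfer speeds (vis-viva v² = GM(2/r − 1/a_t)): v₁ᵗ = 728560 m/s, v₂ᵗ = 182140 m/s.
(a) ΔV₁ = |v₁ᵗ − v₁| ≈ 1.526e+05 m/s = 152.6 km/s.
(b) ΔV₂ = |v₂ − v₂ᵗ| ≈ 1.058e+05 m/s = 105.8 km/s.
(c) ΔV_total = ΔV₁ + ΔV₂ ≈ 2.584e+05 m/s = 258.4 km/s.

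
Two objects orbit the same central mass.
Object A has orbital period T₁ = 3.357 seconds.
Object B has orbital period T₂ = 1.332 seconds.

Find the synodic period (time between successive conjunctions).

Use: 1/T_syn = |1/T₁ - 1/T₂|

T_syn = |T₁ · T₂ / (T₁ − T₂)|.
T_syn = |3.357 · 1.332 / (3.357 − 1.332)| s ≈ 2.208 s = 2.208 seconds.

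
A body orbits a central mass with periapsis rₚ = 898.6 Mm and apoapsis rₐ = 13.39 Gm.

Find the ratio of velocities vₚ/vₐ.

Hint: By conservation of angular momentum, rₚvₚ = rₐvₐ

Convert to SI: rₚ = 898.6 Mm = 8.986e+08 m; rₐ = 13.39 Gm = 1.339e+10 m.
Conservation of angular momentum gives rₚvₚ = rₐvₐ, so vₚ/vₐ = rₐ/rₚ.
vₚ/vₐ = 1.339e+10 / 8.986e+08 ≈ 14.9.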